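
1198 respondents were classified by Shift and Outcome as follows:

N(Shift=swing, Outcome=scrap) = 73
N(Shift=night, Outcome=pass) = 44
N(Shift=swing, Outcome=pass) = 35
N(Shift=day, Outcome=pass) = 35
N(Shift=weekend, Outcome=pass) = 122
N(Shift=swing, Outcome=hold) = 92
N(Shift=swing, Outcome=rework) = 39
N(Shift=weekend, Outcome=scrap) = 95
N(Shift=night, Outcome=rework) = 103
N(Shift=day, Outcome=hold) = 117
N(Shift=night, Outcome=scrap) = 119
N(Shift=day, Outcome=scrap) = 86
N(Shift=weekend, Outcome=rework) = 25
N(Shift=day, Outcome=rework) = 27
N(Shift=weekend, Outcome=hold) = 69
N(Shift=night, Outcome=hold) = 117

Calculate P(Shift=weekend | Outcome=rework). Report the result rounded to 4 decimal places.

0.1289

Total with Outcome=rework: 27 + 39 + 103 + 25 = 194.
P(Shift=weekend | Outcome=rework) = 25/194 = 0.1289.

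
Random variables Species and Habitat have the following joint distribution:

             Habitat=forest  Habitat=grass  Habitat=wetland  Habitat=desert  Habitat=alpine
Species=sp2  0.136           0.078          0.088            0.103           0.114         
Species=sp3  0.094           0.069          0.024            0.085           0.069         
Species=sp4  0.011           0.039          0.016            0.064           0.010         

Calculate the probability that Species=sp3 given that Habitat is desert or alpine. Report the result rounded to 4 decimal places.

P(Habitat=desert) = 0.103 + 0.085 + 0.064 = 0.252.
P(Habitat=alpine) = 0.114 + 0.069 + 0.010 = 0.193.
P(Habitat ∈ {desert, alpine}) = 0.252 + 0.193 = 0.445; P(Species=sp3, Habitat ∈ {desert, alpine}) = 0.085 + 0.069 = 0.154.
P(Species=sp3 | Habitat ∈ {desert, alpine}) = 0.154/0.445 = 0.3461.

0.3461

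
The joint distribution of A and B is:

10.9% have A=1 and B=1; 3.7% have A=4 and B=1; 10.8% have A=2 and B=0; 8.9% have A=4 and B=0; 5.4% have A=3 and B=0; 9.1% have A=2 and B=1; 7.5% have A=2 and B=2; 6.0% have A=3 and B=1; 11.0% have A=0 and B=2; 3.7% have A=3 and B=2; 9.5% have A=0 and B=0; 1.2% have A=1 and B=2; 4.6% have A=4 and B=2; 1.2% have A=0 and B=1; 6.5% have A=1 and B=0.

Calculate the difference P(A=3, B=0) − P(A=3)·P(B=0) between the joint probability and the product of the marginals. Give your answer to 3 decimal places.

P(A=3) = 0.054 + 0.060 + 0.037 = 0.151.
P(B=0) = 0.095 + 0.065 + 0.108 + 0.054 + 0.089 = 0.411.
P(A=3, B=0) − P(A=3)P(B=0) = 0.054 − 0.151×0.411 = -0.008.

-0.008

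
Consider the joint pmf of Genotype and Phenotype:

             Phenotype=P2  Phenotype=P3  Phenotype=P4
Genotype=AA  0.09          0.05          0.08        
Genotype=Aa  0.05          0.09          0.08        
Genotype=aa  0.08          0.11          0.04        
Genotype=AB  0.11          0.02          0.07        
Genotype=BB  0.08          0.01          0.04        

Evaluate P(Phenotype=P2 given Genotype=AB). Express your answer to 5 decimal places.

P(Genotype=AB) = 0.11 + 0.02 + 0.07 = 0.20.
P(Phenotype=P2 | Genotype=AB) = 0.11/0.20 = 0.55000.

0.55000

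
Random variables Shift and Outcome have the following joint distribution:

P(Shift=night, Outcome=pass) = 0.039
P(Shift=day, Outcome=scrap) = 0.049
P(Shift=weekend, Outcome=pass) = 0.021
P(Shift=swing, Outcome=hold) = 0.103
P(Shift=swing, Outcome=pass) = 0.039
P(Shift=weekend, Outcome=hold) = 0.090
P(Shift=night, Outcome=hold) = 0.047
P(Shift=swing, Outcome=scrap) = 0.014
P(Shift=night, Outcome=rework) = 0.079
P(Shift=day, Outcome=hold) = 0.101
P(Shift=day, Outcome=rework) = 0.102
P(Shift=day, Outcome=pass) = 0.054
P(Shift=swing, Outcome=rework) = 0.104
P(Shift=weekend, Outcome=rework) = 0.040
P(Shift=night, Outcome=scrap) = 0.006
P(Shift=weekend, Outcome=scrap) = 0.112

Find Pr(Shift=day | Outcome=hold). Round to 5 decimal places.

P(Outcome=hold) = 0.101 + 0.103 + 0.047 + 0.090 = 0.341.
P(Shift=day | Outcome=hold) = 0.101/0.341 = 0.29619.

0.29619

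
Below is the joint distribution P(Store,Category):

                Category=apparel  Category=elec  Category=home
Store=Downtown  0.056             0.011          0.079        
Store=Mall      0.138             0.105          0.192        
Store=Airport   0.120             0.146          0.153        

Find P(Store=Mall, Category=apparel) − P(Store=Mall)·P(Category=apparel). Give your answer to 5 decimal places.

P(Store=Mall) = 0.138 + 0.105 + 0.192 = 0.435.
P(Category=apparel) = 0.056 + 0.138 + 0.120 = 0.314.
P(Store=Mall, Category=apparel) − P(Store=Mall)P(Category=apparel) = 0.138 − 0.435×0.314 = 0.00141.

0.00141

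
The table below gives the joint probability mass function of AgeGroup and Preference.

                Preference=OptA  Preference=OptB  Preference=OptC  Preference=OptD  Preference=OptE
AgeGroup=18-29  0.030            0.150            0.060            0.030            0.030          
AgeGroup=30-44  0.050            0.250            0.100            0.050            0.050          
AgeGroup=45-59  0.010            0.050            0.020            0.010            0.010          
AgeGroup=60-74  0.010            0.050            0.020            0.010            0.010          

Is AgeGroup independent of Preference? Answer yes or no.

Every cell satisfies P(AgeGroup,Preference) = P(AgeGroup)·P(Preference). For instance P(AgeGroup=30-44) = 0.500, P(Preference=OptC) = 0.200, and 0.500×0.200 = 0.100 matches the joint entry. So AgeGroup and Preference are independent.

yes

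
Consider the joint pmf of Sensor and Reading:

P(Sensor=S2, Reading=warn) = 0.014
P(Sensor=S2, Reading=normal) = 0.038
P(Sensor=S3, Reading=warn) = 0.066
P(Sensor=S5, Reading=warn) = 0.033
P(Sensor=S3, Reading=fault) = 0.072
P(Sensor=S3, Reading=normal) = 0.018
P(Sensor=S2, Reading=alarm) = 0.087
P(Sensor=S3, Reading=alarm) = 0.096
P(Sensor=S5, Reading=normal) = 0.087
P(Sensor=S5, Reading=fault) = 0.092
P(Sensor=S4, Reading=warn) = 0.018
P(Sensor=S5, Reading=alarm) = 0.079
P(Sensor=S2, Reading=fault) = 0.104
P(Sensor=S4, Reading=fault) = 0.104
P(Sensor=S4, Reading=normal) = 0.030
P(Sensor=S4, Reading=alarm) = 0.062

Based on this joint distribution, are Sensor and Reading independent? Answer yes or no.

P(Sensor=S5) = 0.291 and P(Reading=normal) = 0.173, so their product is 0.05034, but P(Sensor=S5, Reading=normal) = 0.087. Since these differ, Sensor and Reading are not independent.

no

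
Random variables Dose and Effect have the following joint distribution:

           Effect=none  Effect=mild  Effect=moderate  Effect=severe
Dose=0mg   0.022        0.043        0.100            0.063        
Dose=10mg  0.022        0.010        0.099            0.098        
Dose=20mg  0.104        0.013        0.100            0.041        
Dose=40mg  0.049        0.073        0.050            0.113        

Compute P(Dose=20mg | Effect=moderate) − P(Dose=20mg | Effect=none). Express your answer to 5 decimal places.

P(Effect=moderate) = 0.100 + 0.099 + 0.100 + 0.050 = 0.349; P(Dose=20mg | Effect=moderate) = 0.100/0.349 = 0.286533.
P(Effect=none) = 0.022 + 0.022 + 0.104 + 0.049 = 0.197; P(Dose=20mg | Effect=none) = 0.104/0.197 = 0.527919.
Difference = -0.24139.

-0.24139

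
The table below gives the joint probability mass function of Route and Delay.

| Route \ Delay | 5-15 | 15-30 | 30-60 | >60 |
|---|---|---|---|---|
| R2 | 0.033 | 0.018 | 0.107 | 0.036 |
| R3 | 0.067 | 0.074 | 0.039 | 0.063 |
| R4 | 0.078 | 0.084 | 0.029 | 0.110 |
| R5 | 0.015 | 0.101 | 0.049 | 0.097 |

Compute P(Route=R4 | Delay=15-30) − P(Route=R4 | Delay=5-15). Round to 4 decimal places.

-0.1009

P(Delay=15-30) = 0.018 + 0.074 + 0.084 + 0.101 = 0.277; P(Route=R4 | Delay=15-30) = 0.084/0.277 = 0.30325.
P(Delay=5-15) = 0.033 + 0.067 + 0.078 + 0.015 = 0.193; P(Route=R4 | Delay=5-15) = 0.078/0.193 = 0.40415.
Difference = -0.1009.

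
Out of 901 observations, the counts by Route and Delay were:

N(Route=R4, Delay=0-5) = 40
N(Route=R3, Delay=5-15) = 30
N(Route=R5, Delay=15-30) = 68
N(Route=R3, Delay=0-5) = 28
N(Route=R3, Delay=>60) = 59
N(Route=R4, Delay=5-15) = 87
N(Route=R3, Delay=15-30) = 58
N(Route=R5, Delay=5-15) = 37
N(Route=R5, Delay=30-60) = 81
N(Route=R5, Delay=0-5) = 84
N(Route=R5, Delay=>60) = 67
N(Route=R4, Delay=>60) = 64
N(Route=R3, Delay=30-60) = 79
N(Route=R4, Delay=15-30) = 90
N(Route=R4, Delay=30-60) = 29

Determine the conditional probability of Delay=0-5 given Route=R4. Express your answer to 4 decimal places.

Total with Route=R4: 40 + 87 + 90 + 29 + 64 = 310.
P(Delay=0-5 | Route=R4) = 40/310 = 0.1290.

0.1290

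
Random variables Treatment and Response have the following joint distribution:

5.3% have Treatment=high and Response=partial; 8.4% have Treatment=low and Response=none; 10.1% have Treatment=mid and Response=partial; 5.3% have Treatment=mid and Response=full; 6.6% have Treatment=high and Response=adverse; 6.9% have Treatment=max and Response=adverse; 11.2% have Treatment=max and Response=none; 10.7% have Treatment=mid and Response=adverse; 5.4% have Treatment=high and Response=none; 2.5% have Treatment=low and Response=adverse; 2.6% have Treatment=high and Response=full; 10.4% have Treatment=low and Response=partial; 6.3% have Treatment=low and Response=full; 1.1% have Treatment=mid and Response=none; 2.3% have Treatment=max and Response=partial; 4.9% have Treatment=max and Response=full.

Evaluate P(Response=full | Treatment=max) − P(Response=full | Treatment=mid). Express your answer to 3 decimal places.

-0.001

P(Treatment=max) = 0.112 + 0.023 + 0.049 + 0.069 = 0.253; P(Response=full | Treatment=max) = 0.049/0.253 = 0.1937.
P(Treatment=mid) = 0.011 + 0.101 + 0.053 + 0.107 = 0.272; P(Response=full | Treatment=mid) = 0.053/0.272 = 0.1949.
Difference = -0.001.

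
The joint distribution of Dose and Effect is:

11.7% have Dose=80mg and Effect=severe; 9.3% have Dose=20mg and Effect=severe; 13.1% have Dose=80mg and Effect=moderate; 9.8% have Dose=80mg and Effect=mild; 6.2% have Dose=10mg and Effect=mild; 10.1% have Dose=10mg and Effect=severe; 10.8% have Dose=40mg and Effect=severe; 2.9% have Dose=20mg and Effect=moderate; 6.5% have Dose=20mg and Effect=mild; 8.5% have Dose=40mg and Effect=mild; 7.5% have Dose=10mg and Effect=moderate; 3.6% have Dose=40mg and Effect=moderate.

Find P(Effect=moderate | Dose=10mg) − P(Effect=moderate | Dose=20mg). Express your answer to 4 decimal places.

0.1600

P(Dose=10mg) = 0.062 + 0.075 + 0.101 = 0.238; P(Effect=moderate | Dose=10mg) = 0.075/0.238 = 0.31513.
P(Dose=20mg) = 0.065 + 0.029 + 0.093 = 0.187; P(Effect=moderate | Dose=20mg) = 0.029/0.187 = 0.15508.
Difference = 0.1600.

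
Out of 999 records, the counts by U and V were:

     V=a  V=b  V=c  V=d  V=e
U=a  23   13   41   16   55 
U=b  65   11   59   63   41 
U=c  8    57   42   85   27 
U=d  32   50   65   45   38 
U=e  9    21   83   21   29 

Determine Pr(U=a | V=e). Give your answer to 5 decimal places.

0.28947

Total with V=e: 55 + 41 + 27 + 38 + 29 = 190.
P(U=a | V=e) = 55/190 = 0.28947.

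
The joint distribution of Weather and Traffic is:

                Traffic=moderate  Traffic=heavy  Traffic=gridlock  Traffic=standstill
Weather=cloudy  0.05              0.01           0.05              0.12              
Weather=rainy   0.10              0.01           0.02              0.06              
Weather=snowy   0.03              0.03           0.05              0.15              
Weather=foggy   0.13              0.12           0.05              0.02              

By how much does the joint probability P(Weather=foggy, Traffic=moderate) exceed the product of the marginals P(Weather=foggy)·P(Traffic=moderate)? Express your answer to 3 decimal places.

0.031

P(Weather=foggy) = 0.13 + 0.12 + 0.05 + 0.02 = 0.32.
P(Traffic=moderate) = 0.05 + 0.10 + 0.03 + 0.13 = 0.31.
P(Weather=foggy, Traffic=moderate) − P(Weather=foggy)P(Traffic=moderate) = 0.13 − 0.32×0.31 = 0.031.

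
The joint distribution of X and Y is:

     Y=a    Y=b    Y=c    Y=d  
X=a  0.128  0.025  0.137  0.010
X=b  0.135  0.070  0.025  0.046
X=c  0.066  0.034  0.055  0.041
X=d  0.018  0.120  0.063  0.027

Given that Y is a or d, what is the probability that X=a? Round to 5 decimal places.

P(Y=a) = 0.128 + 0.135 + 0.066 + 0.018 = 0.347.
P(Y=d) = 0.010 + 0.046 + 0.041 + 0.027 = 0.124.
P(Y ∈ {a, d}) = 0.347 + 0.124 = 0.471; P(X=a, Y ∈ {a, d}) = 0.128 + 0.010 = 0.138.
P(X=a | Y ∈ {a, d}) = 0.138/0.471 = 0.29299.

0.29299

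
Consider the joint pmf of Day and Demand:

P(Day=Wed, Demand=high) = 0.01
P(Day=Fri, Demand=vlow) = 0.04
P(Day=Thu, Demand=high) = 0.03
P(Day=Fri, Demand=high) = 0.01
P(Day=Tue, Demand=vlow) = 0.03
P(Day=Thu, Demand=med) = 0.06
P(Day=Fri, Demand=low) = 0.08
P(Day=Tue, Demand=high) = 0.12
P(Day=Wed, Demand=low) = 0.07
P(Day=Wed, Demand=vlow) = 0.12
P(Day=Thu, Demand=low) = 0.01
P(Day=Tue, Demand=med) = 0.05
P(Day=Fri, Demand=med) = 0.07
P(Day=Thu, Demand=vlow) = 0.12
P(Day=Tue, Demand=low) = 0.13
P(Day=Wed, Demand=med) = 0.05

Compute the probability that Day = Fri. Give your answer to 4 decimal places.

0.2000

P(Day=Fri) = 0.04 + 0.08 + 0.07 + 0.01 = 0.20.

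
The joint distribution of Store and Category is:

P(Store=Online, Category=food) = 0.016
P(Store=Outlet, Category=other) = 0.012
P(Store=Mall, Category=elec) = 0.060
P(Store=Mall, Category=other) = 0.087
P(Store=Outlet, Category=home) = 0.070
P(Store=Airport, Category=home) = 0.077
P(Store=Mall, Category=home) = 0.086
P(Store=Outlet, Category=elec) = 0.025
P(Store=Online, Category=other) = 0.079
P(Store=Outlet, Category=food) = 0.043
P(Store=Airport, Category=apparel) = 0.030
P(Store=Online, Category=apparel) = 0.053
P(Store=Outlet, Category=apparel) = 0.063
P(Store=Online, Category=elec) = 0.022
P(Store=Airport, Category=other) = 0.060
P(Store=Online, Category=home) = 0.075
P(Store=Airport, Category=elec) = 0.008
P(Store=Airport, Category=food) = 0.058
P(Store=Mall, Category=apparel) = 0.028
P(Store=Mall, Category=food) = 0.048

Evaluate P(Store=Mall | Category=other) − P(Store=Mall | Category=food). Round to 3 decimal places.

0.075

P(Category=other) = 0.087 + 0.060 + 0.012 + 0.079 = 0.238; P(Store=Mall | Category=other) = 0.087/0.238 = 0.3655.
P(Category=food) = 0.048 + 0.058 + 0.043 + 0.016 = 0.165; P(Store=Mall | Category=food) = 0.048/0.165 = 0.2909.
Difference = 0.075.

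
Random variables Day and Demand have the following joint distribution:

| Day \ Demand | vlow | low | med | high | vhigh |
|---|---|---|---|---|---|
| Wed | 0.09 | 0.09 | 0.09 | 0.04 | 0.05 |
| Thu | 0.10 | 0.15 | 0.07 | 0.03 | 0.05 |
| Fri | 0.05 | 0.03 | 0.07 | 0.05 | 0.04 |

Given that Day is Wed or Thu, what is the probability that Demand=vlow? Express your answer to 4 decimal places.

P(Day=Wed) = 0.09 + 0.09 + 0.09 + 0.04 + 0.05 = 0.36.
P(Day=Thu) = 0.10 + 0.15 + 0.07 + 0.03 + 0.05 = 0.40.
P(Day ∈ {Wed, Thu}) = 0.36 + 0.40 = 0.76; P(Demand=vlow, Day ∈ {Wed, Thu}) = 0.09 + 0.10 = 0.19.
P(Demand=vlow | Day ∈ {Wed, Thu}) = 0.19/0.76 = 0.2500.

0.2500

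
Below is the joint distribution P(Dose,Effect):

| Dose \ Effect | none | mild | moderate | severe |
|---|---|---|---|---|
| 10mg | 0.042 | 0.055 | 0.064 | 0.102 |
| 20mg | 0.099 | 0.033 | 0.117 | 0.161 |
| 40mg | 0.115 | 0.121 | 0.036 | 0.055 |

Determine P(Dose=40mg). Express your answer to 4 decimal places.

P(Dose=40mg) = 0.115 + 0.121 + 0.036 + 0.055 = 0.327.

0.3270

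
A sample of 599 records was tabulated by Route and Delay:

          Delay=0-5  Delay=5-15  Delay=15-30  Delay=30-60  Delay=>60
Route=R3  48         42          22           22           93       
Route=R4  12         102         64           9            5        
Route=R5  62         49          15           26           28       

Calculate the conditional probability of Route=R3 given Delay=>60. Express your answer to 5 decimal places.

Total with Delay=>60: 93 + 5 + 28 = 126.
P(Route=R3 | Delay=>60) = 93/126 = 0.73810.

0.73810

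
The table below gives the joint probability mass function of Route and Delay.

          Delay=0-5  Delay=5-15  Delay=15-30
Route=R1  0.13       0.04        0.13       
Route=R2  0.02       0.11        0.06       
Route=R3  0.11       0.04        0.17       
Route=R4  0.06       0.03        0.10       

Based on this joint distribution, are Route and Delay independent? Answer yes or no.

P(Route=R2) = 0.19 and P(Delay=5-15) = 0.22, so their product is 0.0418, but P(Route=R2, Delay=5-15) = 0.11. Since these differ, Route and Delay are not independent.

no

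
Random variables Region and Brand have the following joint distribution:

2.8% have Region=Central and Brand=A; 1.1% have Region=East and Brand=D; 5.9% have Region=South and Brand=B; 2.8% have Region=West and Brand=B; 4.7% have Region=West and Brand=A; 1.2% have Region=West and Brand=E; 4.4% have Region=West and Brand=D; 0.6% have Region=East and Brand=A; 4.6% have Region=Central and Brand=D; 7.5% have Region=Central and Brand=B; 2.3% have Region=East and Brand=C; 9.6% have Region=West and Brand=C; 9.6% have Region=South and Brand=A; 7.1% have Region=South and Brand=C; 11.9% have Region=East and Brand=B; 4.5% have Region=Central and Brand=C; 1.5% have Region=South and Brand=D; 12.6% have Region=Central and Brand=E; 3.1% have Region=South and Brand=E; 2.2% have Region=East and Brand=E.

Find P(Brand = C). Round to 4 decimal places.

0.2350

P(Brand=C) = 0.071 + 0.023 + 0.096 + 0.045 = 0.235.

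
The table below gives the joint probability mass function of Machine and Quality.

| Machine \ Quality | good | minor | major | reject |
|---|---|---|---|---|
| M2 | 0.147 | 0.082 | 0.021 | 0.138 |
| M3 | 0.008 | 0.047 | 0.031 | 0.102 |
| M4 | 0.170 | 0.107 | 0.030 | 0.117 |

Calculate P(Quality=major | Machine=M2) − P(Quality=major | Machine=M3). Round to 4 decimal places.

P(Machine=M2) = 0.147 + 0.082 + 0.021 + 0.138 = 0.388; P(Quality=major | Machine=M2) = 0.021/0.388 = 0.05412.
P(Machine=M3) = 0.008 + 0.047 + 0.031 + 0.102 = 0.188; P(Quality=major | Machine=M3) = 0.031/0.188 = 0.16489.
Difference = -0.1108.

-0.1108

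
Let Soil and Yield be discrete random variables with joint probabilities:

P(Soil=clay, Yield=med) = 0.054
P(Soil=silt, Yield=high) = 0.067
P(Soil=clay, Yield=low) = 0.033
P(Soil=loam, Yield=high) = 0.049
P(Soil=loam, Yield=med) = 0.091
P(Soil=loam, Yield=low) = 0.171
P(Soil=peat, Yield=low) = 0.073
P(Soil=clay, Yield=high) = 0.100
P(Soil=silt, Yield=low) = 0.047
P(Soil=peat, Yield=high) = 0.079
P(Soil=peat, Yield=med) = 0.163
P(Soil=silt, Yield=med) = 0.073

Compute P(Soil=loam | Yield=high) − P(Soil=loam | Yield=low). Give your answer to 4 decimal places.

P(Yield=high) = 0.049 + 0.100 + 0.067 + 0.079 = 0.295; P(Soil=loam | Yield=high) = 0.049/0.295 = 0.16610.
P(Yield=low) = 0.171 + 0.033 + 0.047 + 0.073 = 0.324; P(Soil=loam | Yield=low) = 0.171/0.324 = 0.52778.
Difference = -0.3617.

-0.3617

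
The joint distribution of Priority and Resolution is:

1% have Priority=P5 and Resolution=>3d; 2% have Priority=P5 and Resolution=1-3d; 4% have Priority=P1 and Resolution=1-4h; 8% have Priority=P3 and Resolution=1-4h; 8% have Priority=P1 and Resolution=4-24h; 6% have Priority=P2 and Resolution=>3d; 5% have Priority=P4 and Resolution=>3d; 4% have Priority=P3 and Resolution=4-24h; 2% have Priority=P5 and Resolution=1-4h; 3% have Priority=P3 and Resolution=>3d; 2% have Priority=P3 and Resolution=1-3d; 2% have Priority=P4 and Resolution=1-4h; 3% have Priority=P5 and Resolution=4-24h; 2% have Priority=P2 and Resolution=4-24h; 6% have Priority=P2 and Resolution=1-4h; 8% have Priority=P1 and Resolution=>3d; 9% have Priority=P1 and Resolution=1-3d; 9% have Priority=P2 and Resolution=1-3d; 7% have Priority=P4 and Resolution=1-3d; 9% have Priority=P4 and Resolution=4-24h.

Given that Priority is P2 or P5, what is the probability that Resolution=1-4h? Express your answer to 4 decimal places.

P(Priority=P2) = 0.06 + 0.02 + 0.09 + 0.06 = 0.23.
P(Priority=P5) = 0.02 + 0.03 + 0.02 + 0.01 = 0.08.
P(Priority ∈ {P2, P5}) = 0.23 + 0.08 = 0.31; P(Resolution=1-4h, Priority ∈ {P2, P5}) = 0.06 + 0.02 = 0.08.
P(Resolution=1-4h | Priority ∈ {P2, P5}) = 0.08/0.31 = 0.2581.

0.2581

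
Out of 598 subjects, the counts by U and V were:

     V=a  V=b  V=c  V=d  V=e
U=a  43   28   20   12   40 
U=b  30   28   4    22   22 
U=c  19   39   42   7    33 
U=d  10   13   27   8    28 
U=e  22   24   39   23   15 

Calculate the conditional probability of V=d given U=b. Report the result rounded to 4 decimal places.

0.2075

Total with U=b: 30 + 28 + 4 + 22 + 22 = 106.
P(V=d | U=b) = 22/106 = 0.2075.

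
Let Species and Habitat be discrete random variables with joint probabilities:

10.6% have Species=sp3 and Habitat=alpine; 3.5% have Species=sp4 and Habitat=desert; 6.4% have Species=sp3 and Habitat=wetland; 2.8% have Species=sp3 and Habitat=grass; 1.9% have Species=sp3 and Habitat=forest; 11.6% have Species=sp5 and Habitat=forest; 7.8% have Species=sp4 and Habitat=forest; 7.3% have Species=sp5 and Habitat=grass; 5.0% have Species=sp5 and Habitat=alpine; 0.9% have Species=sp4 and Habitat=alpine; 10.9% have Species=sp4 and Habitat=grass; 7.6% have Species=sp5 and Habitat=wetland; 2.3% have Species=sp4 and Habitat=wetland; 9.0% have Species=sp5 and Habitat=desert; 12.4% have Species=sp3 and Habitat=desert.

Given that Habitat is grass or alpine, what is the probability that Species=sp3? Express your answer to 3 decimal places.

0.357

P(Habitat=grass) = 0.028 + 0.109 + 0.073 = 0.210.
P(Habitat=alpine) = 0.106 + 0.009 + 0.050 = 0.165.
P(Habitat ∈ {grass, alpine}) = 0.210 + 0.165 = 0.375; P(Species=sp3, Habitat ∈ {grass, alpine}) = 0.028 + 0.106 = 0.134.
P(Species=sp3 | Habitat ∈ {grass, alpine}) = 0.134/0.375 = 0.357.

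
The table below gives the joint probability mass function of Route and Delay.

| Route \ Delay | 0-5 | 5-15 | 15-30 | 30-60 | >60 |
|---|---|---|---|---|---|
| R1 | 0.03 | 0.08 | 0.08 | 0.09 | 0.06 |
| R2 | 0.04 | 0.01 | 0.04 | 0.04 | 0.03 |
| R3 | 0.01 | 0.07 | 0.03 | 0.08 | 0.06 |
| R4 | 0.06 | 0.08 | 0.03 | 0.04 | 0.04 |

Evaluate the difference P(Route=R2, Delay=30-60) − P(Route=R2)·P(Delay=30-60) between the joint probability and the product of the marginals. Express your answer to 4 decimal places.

0.0000

P(Route=R2) = 0.04 + 0.01 + 0.04 + 0.04 + 0.03 = 0.16.
P(Delay=30-60) = 0.09 + 0.04 + 0.08 + 0.04 = 0.25.
P(Route=R2, Delay=30-60) − P(Route=R2)P(Delay=30-60) = 0.04 − 0.16×0.25 = 0.0000.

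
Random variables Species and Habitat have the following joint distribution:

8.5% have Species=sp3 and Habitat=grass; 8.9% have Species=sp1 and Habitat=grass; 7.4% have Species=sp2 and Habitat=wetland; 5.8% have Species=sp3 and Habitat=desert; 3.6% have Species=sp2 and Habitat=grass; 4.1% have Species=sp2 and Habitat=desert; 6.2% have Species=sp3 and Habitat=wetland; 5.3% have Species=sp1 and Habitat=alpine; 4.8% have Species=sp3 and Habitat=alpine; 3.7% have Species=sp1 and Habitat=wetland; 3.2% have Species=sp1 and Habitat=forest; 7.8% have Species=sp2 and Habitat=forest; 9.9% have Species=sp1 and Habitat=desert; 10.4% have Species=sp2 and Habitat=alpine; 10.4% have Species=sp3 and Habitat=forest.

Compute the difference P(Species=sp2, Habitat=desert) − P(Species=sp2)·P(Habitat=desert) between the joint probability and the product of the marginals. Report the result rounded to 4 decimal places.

-0.0249

P(Species=sp2) = 0.078 + 0.036 + 0.074 + 0.041 + 0.104 = 0.333.
P(Habitat=desert) = 0.099 + 0.041 + 0.058 = 0.198.
P(Species=sp2, Habitat=desert) − P(Species=sp2)P(Habitat=desert) = 0.041 − 0.333×0.198 = -0.0249.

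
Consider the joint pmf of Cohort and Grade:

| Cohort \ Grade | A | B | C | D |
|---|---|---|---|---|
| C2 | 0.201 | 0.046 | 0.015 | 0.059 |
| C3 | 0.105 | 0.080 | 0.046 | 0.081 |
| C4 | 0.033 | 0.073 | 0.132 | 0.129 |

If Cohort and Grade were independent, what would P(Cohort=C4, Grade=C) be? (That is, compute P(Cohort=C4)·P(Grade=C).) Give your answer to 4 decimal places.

P(Cohort=C4) = 0.033 + 0.073 + 0.132 + 0.129 = 0.367.
P(Grade=C) = 0.015 + 0.046 + 0.132 = 0.193.
Product: 0.367 × 0.193 = 0.0708.

0.0708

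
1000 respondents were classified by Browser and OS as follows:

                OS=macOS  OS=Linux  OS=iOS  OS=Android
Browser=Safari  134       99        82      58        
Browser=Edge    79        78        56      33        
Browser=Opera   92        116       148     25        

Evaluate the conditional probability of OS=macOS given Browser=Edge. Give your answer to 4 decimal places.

Total with Browser=Edge: 79 + 78 + 56 + 33 = 246.
P(OS=macOS | Browser=Edge) = 79/246 = 0.3211.

0.3211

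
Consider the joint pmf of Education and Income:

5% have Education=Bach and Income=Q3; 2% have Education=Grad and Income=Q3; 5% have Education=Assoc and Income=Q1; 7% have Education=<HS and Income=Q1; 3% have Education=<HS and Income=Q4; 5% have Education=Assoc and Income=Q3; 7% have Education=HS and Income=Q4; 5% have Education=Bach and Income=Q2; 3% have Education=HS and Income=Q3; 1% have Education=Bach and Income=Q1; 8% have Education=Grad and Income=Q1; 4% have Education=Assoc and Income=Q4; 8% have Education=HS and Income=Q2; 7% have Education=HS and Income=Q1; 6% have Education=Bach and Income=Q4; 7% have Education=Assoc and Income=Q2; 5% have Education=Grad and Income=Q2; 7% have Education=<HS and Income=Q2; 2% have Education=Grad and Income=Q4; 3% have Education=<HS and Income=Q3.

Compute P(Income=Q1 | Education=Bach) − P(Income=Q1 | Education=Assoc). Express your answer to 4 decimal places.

-0.1793

P(Education=Bach) = 0.01 + 0.05 + 0.05 + 0.06 = 0.17; P(Income=Q1 | Education=Bach) = 0.01/0.17 = 0.05882.
P(Education=Assoc) = 0.05 + 0.07 + 0.05 + 0.04 = 0.21; P(Income=Q1 | Education=Assoc) = 0.05/0.21 = 0.23810.
Difference = -0.1793.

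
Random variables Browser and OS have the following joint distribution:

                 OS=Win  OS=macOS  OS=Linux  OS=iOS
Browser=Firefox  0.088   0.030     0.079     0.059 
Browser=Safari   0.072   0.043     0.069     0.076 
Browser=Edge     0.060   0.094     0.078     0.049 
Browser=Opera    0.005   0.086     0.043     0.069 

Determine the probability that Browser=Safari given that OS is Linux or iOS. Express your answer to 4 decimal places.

0.2778

P(OS=Linux) = 0.079 + 0.069 + 0.078 + 0.043 = 0.269.
P(OS=iOS) = 0.059 + 0.076 + 0.049 + 0.069 = 0.253.
P(OS ∈ {Linux, iOS}) = 0.269 + 0.253 = 0.522; P(Browser=Safari, OS ∈ {Linux, iOS}) = 0.069 + 0.076 = 0.145.
P(Browser=Safari | OS ∈ {Linux, iOS}) = 0.145/0.522 = 0.2778.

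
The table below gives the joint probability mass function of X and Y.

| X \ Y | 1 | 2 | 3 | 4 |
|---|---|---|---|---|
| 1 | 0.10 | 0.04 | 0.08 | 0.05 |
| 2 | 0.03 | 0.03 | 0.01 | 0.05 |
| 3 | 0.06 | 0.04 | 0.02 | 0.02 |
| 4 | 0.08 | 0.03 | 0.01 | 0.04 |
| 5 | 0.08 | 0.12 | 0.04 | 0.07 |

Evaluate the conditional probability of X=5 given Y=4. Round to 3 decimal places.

0.304

P(Y=4) = 0.05 + 0.05 + 0.02 + 0.04 + 0.07 = 0.23.
P(X=5 | Y=4) = 0.07/0.23 = 0.304.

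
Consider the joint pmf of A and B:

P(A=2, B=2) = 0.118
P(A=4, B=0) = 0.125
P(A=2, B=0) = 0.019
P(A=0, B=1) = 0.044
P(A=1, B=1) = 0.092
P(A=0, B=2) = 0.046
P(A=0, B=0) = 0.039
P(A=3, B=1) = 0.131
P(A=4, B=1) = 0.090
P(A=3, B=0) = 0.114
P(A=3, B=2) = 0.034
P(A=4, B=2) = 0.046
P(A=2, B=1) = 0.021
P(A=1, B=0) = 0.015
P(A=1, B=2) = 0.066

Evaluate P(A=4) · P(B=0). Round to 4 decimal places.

0.0814

P(A=4) = 0.125 + 0.090 + 0.046 = 0.261.
P(B=0) = 0.039 + 0.015 + 0.019 + 0.114 + 0.125 = 0.312.
Product: 0.261 × 0.312 = 0.0814.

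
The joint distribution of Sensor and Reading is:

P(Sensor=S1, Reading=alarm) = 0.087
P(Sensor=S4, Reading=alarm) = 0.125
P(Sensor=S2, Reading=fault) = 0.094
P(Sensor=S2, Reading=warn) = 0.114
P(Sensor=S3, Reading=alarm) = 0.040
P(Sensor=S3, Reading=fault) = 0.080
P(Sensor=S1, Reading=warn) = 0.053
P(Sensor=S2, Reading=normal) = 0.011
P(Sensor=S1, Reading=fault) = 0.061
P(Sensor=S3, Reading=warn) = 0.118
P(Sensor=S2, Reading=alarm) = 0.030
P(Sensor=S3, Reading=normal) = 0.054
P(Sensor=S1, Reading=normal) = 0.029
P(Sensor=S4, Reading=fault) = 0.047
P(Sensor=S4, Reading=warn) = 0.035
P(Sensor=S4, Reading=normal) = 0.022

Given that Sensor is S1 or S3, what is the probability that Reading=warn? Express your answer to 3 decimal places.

0.328

P(Sensor=S1) = 0.029 + 0.053 + 0.087 + 0.061 = 0.230.
P(Sensor=S3) = 0.054 + 0.118 + 0.040 + 0.080 = 0.292.
P(Sensor ∈ {S1, S3}) = 0.230 + 0.292 = 0.522; P(Reading=warn, Sensor ∈ {S1, S3}) = 0.053 + 0.118 = 0.171.
P(Reading=warn | Sensor ∈ {S1, S3}) = 0.171/0.522 = 0.328.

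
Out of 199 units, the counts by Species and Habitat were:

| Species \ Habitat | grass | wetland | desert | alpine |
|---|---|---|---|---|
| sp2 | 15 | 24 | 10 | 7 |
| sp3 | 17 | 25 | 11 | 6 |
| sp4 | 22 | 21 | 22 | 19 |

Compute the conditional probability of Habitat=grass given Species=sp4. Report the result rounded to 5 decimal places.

Total with Species=sp4: 22 + 21 + 22 + 19 = 84.
P(Habitat=grass | Species=sp4) = 22/84 = 0.26190.

0.26190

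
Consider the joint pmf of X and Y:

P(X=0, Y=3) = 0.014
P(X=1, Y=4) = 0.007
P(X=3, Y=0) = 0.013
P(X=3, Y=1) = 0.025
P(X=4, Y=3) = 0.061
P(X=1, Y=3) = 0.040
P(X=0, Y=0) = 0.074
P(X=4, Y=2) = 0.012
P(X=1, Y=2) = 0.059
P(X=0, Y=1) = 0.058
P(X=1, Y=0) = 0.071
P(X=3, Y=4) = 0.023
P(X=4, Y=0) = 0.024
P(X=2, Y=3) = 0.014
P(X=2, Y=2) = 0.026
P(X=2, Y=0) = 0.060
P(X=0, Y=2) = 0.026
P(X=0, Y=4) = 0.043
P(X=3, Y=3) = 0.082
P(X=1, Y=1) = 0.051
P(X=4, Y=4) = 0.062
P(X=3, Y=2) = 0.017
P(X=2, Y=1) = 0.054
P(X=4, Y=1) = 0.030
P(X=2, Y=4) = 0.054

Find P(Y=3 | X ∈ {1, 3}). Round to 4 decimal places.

P(X=1) = 0.071 + 0.051 + 0.059 + 0.040 + 0.007 = 0.228.
P(X=3) = 0.013 + 0.025 + 0.017 + 0.082 + 0.023 = 0.160.
P(X ∈ {1, 3}) = 0.228 + 0.160 = 0.388; P(Y=3, X ∈ {1, 3}) = 0.040 + 0.082 = 0.122.
P(Y=3 | X ∈ {1, 3}) = 0.122/0.388 = 0.3144.

0.3144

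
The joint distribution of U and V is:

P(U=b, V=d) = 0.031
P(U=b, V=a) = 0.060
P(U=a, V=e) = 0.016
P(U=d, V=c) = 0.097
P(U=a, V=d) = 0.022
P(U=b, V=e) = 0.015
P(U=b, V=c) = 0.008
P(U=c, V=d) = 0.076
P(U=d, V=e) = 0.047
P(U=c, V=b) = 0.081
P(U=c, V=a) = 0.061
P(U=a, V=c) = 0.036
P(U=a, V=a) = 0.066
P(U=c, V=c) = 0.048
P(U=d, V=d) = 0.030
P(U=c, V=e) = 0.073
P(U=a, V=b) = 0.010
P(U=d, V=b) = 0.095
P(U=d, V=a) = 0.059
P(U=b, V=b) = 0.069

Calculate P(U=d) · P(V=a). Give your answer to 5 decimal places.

P(U=d) = 0.059 + 0.095 + 0.097 + 0.030 + 0.047 = 0.328.
P(V=a) = 0.066 + 0.060 + 0.061 + 0.059 = 0.246.
Product: 0.328 × 0.246 = 0.08069.

0.08069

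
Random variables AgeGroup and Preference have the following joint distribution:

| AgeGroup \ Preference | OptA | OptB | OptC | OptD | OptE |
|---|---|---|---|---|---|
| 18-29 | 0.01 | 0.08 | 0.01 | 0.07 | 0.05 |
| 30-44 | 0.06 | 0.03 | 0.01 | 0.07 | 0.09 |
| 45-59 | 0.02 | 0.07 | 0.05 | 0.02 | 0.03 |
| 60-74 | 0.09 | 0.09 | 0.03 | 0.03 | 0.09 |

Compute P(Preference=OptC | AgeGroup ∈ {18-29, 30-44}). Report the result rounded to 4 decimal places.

0.0417

P(AgeGroup=18-29) = 0.01 + 0.08 + 0.01 + 0.07 + 0.05 = 0.22.
P(AgeGroup=30-44) = 0.06 + 0.03 + 0.01 + 0.07 + 0.09 = 0.26.
P(AgeGroup ∈ {18-29, 30-44}) = 0.22 + 0.26 = 0.48; P(Preference=OptC, AgeGroup ∈ {18-29, 30-44}) = 0.01 + 0.01 = 0.02.
P(Preference=OptC | AgeGroup ∈ {18-29, 30-44}) = 0.02/0.48 = 0.0417.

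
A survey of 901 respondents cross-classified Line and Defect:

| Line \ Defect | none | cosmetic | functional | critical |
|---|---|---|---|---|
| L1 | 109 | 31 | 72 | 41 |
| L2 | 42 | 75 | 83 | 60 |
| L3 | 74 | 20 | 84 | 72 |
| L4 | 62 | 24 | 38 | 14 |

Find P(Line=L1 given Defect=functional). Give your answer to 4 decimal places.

0.2599

Total with Defect=functional: 72 + 83 + 84 + 38 = 277.
P(Line=L1 | Defect=functional) = 72/277 = 0.2599.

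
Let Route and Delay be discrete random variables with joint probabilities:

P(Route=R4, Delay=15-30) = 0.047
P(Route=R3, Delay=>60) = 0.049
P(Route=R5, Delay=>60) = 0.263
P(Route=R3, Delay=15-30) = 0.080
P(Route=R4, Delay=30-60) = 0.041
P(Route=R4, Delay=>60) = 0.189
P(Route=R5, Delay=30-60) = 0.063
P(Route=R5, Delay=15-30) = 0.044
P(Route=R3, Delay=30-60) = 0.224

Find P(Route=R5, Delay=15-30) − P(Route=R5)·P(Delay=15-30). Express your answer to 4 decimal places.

-0.0193

P(Route=R5) = 0.044 + 0.063 + 0.263 = 0.370.
P(Delay=15-30) = 0.080 + 0.047 + 0.044 = 0.171.
P(Route=R5, Delay=15-30) − P(Route=R5)P(Delay=15-30) = 0.044 − 0.370×0.171 = -0.0193.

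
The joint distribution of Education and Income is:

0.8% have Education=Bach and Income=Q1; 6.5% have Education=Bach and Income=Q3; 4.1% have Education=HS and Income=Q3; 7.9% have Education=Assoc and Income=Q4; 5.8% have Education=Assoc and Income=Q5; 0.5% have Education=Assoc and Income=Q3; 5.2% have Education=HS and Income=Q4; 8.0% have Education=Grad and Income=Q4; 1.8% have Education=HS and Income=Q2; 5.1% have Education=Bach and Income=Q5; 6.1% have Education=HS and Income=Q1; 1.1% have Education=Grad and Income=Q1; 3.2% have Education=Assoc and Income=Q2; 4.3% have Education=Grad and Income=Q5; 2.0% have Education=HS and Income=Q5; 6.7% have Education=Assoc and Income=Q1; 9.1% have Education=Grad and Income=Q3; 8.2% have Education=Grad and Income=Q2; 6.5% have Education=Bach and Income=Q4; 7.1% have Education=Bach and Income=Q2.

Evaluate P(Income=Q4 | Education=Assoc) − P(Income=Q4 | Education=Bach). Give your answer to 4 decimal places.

P(Education=Assoc) = 0.067 + 0.032 + 0.005 + 0.079 + 0.058 = 0.241; P(Income=Q4 | Education=Assoc) = 0.079/0.241 = 0.32780.
P(Education=Bach) = 0.008 + 0.071 + 0.065 + 0.065 + 0.051 = 0.260; P(Income=Q4 | Education=Bach) = 0.065/0.260 = 0.25000.
Difference = 0.0778.

0.0778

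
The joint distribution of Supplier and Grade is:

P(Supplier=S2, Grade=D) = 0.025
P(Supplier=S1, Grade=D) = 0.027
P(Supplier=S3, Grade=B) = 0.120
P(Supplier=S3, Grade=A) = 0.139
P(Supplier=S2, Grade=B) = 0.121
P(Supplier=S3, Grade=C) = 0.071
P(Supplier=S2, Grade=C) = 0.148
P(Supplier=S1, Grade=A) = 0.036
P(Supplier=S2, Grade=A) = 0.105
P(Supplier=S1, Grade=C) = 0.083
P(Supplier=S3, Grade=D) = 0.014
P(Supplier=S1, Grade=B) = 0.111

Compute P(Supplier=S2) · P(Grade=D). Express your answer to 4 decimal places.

0.0263

P(Supplier=S2) = 0.105 + 0.121 + 0.148 + 0.025 = 0.399.
P(Grade=D) = 0.027 + 0.025 + 0.014 = 0.066.
Product: 0.399 × 0.066 = 0.0263.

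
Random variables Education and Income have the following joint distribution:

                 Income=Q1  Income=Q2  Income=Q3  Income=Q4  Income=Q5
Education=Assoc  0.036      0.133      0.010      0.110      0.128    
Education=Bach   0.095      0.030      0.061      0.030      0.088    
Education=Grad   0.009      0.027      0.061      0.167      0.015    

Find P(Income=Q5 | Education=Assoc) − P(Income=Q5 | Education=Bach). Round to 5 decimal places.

0.01748

P(Education=Assoc) = 0.036 + 0.133 + 0.010 + 0.110 + 0.128 = 0.417; P(Income=Q5 | Education=Assoc) = 0.128/0.417 = 0.306954.
P(Education=Bach) = 0.095 + 0.030 + 0.061 + 0.030 + 0.088 = 0.304; P(Income=Q5 | Education=Bach) = 0.088/0.304 = 0.289474.
Difference = 0.01748.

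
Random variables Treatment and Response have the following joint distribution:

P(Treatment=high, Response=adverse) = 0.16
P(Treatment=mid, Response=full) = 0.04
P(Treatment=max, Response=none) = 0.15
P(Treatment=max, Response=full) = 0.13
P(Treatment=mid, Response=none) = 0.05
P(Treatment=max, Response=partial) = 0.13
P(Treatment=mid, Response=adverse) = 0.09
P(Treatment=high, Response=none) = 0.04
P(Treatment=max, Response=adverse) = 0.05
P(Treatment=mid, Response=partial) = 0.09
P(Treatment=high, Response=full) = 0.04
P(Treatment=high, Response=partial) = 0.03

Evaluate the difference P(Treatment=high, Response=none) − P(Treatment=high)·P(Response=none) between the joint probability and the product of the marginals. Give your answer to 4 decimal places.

-0.0248

P(Treatment=high) = 0.04 + 0.03 + 0.04 + 0.16 = 0.27.
P(Response=none) = 0.05 + 0.04 + 0.15 = 0.24.
P(Treatment=high, Response=none) − P(Treatment=high)P(Response=none) = 0.04 − 0.27×0.24 = -0.0248.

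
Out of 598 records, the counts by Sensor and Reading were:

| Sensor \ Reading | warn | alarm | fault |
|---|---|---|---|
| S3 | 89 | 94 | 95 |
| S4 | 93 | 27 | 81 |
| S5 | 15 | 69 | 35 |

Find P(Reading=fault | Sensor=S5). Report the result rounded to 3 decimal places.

Total with Sensor=S5: 15 + 69 + 35 = 119.
P(Reading=fault | Sensor=S5) = 35/119 = 0.294.

0.294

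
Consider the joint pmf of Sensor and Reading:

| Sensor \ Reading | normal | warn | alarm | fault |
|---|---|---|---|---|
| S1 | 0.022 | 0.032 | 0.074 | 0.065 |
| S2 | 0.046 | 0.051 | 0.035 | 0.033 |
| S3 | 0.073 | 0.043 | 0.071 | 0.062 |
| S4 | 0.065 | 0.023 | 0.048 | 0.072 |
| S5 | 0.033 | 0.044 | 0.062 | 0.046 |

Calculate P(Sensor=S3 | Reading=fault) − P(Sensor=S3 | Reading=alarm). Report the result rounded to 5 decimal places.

P(Reading=fault) = 0.065 + 0.033 + 0.062 + 0.072 + 0.046 = 0.278; P(Sensor=S3 | Reading=fault) = 0.062/0.278 = 0.223022.
P(Reading=alarm) = 0.074 + 0.035 + 0.071 + 0.048 + 0.062 = 0.290; P(Sensor=S3 | Reading=alarm) = 0.071/0.290 = 0.244828.
Difference = -0.02181.

-0.02181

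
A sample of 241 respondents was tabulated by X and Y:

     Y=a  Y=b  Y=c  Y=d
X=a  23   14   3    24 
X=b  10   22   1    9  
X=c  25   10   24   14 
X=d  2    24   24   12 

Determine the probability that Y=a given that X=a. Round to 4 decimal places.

Total with X=a: 23 + 14 + 3 + 24 = 64.
P(Y=a | X=a) = 23/64 = 0.3594.

0.3594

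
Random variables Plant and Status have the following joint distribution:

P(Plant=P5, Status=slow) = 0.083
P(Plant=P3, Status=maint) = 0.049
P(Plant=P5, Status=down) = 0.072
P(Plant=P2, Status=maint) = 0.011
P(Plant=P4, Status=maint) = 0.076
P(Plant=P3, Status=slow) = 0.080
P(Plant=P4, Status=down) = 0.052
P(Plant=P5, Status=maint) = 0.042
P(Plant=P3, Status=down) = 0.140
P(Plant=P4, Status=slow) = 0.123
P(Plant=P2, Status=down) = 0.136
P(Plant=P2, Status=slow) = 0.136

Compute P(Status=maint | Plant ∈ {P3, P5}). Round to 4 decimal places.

P(Plant=P3) = 0.080 + 0.140 + 0.049 = 0.269.
P(Plant=P5) = 0.083 + 0.072 + 0.042 = 0.197.
P(Plant ∈ {P3, P5}) = 0.269 + 0.197 = 0.466; P(Status=maint, Plant ∈ {P3, P5}) = 0.049 + 0.042 = 0.091.
P(Status=maint | Plant ∈ {P3, P5}) = 0.091/0.466 = 0.1953.

0.1953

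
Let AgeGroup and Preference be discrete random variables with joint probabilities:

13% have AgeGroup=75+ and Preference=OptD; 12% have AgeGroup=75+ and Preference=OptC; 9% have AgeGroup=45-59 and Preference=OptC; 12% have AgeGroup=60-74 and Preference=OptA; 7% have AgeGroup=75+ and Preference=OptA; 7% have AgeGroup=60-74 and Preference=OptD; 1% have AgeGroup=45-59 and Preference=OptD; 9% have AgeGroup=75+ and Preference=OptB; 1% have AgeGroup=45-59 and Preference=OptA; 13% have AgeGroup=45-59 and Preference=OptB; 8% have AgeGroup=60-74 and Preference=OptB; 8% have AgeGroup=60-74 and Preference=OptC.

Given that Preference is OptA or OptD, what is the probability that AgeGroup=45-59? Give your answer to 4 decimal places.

P(Preference=OptA) = 0.01 + 0.12 + 0.07 = 0.20.
P(Preference=OptD) = 0.01 + 0.07 + 0.13 = 0.21.
P(Preference ∈ {OptA, OptD}) = 0.20 + 0.21 = 0.41; P(AgeGroup=45-59, Preference ∈ {OptA, OptD}) = 0.01 + 0.01 = 0.02.
P(AgeGroup=45-59 | Preference ∈ {OptA, OptD}) = 0.02/0.41 = 0.0488.

0.0488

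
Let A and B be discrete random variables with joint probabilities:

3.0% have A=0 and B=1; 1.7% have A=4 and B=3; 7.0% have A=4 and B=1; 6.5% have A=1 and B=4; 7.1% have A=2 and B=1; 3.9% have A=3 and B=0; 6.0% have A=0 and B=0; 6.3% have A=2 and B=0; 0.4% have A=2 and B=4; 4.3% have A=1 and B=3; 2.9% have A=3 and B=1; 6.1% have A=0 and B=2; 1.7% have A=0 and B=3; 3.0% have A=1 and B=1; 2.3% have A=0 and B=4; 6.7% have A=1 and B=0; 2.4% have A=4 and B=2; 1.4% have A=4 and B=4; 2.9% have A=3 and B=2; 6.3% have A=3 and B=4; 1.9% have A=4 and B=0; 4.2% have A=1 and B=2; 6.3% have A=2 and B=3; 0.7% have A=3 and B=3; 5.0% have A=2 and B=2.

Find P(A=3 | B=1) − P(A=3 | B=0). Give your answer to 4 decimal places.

P(B=1) = 0.030 + 0.030 + 0.071 + 0.029 + 0.070 = 0.230; P(A=3 | B=1) = 0.029/0.230 = 0.12609.
P(B=0) = 0.060 + 0.067 + 0.063 + 0.039 + 0.019 = 0.248; P(A=3 | B=0) = 0.039/0.248 = 0.15726.
Difference = -0.0312.

-0.0312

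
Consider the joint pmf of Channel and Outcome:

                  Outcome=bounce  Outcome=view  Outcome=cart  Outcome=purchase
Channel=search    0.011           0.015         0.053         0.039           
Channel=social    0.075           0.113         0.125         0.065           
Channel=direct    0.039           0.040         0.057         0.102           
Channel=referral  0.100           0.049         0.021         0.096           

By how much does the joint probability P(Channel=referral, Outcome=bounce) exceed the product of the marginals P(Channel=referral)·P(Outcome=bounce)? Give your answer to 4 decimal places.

P(Channel=referral) = 0.100 + 0.049 + 0.021 + 0.096 = 0.266.
P(Outcome=bounce) = 0.011 + 0.075 + 0.039 + 0.100 = 0.225.
P(Channel=referral, Outcome=bounce) − P(Channel=referral)P(Outcome=bounce) = 0.100 − 0.266×0.225 = 0.0402.

0.0402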